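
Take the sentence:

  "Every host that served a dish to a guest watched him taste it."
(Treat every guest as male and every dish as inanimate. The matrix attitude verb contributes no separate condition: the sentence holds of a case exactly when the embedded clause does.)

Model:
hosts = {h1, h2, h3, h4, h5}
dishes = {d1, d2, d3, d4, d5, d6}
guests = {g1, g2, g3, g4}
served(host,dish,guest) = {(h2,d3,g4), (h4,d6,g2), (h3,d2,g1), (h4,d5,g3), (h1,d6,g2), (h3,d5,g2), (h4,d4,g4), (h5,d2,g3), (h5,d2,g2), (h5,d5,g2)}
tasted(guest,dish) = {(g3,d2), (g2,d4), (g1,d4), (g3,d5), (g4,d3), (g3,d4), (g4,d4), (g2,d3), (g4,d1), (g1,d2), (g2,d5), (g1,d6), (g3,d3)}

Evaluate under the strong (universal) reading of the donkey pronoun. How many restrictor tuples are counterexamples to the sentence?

"him" takes "a guest" as antecedent and "it" takes "a dish"; both are donkey pronouns co-varying with the restrictor.
Strong reading: for every (h,d,g) with served(h,d,g), tasted(g,d).
Restrictor triples: (h1,d6,g2)→tasted(g2,d6) ✗  (h2,d3,g4)→tasted(g4,d3) ✓  (h3,d2,g1)→tasted(g1,d2) ✓  (h3,d5,g2)→tasted(g2,d5) ✓  (h4,d4,g4)→tasted(g4,d4) ✓  (h4,d5,g3)→tasted(g3,d5) ✓  (h4,d6,g2)→tasted(g2,d6) ✗  (h5,d2,g2)→tasted(g2,d2) ✗  (h5,d2,g3)→tasted(g3,d2) ✓  (h5,d5,g2)→tasted(g2,d5) ✓
Counterexamples (restrictor triples failing the scope): 3.

3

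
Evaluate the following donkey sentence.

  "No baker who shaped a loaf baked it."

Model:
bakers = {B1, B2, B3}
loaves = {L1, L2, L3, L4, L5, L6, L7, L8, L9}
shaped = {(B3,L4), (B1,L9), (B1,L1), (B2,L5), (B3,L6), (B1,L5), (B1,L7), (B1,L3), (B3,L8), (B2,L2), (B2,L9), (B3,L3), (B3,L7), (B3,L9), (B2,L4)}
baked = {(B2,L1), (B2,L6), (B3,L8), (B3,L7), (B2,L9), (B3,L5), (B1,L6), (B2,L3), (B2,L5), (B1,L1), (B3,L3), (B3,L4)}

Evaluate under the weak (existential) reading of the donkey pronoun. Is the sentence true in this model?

"it" takes "a loaf" as antecedent — a donkey pronoun bound across the clause boundary.
Truth condition: for no (b,l) with shaped(b,l) does baked(b,l) hold.
Restrictor pairs — does the scope hold? (B1,L1):holds  (B1,L3):fails  (B1,L5):fails  (B1,L7):fails  (B1,L9):fails  (B2,L2):fails  (B2,L4):fails  (B2,L5):holds  (B2,L9):holds  (B3,L3):holds  (B3,L4):holds  (B3,L6):fails  (B3,L7):holds  (B3,L8):holds  (B3,L9):fails
Scope holds for 7 pair(s), so the sentence is false.

False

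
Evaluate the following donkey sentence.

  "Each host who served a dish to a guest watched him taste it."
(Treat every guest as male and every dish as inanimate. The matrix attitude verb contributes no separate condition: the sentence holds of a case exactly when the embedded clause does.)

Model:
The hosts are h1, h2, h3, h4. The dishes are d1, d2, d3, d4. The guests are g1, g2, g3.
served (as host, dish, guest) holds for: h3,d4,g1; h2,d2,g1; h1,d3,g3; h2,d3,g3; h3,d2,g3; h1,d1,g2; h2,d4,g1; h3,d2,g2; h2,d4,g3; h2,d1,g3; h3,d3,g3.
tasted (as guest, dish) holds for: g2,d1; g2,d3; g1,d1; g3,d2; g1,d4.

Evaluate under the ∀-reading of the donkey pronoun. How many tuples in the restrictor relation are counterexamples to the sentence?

"him" takes "a guest" as antecedent and "it" takes "a dish"; both are donkey pronouns co-varying with the restrictor.
Strong reading: for every (h,d,g) with served(h,d,g), tasted(g,d).
Restrictor triples: (h1,d1,g2)→tasted(g2,d1) ✓  (h1,d3,g3)→tasted(g3,d3) ✗  (h2,d1,g3)→tasted(g3,d1) ✗  (h2,d2,g1)→tasted(g1,d2) ✗  (h2,d3,g3)→tasted(g3,d3) ✗  (h2,d4,g1)→tasted(g1,d4) ✓  (h2,d4,g3)→tasted(g3,d4) ✗  (h3,d2,g2)→tasted(g2,d2) ✗  (h3,d2,g3)→tasted(g3,d2) ✓  (h3,d3,g3)→tasted(g3,d3) ✗  (h3,d4,g1)→tasted(g1,d4) ✓
Counterexamples (restrictor triples failing the scope): 7.

7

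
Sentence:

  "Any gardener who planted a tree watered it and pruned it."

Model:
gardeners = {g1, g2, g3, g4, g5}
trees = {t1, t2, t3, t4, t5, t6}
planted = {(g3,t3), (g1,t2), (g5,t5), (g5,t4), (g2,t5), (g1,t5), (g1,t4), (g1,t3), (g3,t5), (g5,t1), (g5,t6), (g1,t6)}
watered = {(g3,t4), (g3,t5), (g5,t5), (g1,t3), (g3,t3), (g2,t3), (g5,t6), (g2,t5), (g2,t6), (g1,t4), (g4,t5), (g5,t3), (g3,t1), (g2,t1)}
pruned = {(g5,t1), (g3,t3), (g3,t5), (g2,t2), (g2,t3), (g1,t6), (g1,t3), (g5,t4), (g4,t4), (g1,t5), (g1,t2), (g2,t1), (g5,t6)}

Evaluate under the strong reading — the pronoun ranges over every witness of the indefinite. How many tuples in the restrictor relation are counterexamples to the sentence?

8

"it" takes "a tree" as antecedent — a donkey pronoun bound across the clause boundary.
Strong reading: for every (g,t) with planted(g,t), watered(g,t) ∧ pruned(g,t).
Restrictor pairs: (g1,t2) ✗  (g1,t3) ✓  (g1,t4) ✗  (g1,t5) ✗  (g1,t6) ✗  (g2,t5) ✗  (g3,t3) ✓  (g3,t5) ✓  (g5,t1) ✗  (g5,t4) ✗  (g5,t5) ✗  (g5,t6) ✓
Counterexamples (restrictor pairs failing the scope): 8.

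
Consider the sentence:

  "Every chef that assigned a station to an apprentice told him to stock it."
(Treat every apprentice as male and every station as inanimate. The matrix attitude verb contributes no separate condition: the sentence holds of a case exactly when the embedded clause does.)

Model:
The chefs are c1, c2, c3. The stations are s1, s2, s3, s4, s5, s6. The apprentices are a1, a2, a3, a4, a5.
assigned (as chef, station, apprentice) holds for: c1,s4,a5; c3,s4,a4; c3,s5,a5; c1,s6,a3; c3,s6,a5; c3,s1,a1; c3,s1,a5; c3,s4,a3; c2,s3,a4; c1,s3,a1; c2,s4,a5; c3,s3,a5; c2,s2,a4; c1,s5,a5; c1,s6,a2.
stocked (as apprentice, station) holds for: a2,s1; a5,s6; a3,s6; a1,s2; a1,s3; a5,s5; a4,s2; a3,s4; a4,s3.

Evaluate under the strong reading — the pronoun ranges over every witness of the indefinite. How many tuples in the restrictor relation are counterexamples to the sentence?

7

"him" takes "an apprentice" as antecedent and "it" takes "a station"; both are donkey pronouns co-varying with the restrictor.
Strong reading: for every (c,s,a) with assigned(c,s,a), stocked(a,s).
Restrictor triples: (c1,s3,a1)→stocked(a1,s3) ✓  (c1,s4,a5)→stocked(a5,s4) ✗  (c1,s5,a5)→stocked(a5,s5) ✓  (c1,s6,a2)→stocked(a2,s6) ✗  (c1,s6,a3)→stocked(a3,s6) ✓  (c2,s2,a4)→stocked(a4,s2) ✓  (c2,s3,a4)→stocked(a4,s3) ✓  (c2,s4,a5)→stocked(a5,s4) ✗  (c3,s1,a1)→stocked(a1,s1) ✗  (c3,s1,a5)→stocked(a5,s1) ✗  (c3,s3,a5)→stocked(a5,s3) ✗  (c3,s4,a3)→stocked(a3,s4) ✓  (c3,s4,a4)→stocked(a4,s4) ✗  (c3,s5,a5)→stocked(a5,s5) ✓  (c3,s6,a5)→stocked(a5,s6) ✓
Counterexamples (restrictor triples failing the scope): 7.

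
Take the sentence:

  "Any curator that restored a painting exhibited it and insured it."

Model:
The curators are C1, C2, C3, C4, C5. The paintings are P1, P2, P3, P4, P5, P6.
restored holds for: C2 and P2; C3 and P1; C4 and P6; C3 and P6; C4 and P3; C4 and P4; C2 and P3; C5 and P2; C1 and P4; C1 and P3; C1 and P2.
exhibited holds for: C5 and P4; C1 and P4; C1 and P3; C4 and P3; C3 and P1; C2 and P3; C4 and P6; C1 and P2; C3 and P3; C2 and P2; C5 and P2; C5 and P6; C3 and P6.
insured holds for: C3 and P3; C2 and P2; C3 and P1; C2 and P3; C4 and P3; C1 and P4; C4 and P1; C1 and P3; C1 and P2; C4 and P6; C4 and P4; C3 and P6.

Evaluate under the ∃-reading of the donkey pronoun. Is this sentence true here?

False

"it" takes "a painting" as antecedent — a donkey pronoun bound across the clause boundary.
Weak reading: every curator c with some restored-painting has at least one restored-painting p such that exhibited(c,p) ∧ insured(c,p).
Per curator: C1:✓  C2:✓  C3:✓  C4:✓  C5:✗
C5 has no witness among its restored-paintings.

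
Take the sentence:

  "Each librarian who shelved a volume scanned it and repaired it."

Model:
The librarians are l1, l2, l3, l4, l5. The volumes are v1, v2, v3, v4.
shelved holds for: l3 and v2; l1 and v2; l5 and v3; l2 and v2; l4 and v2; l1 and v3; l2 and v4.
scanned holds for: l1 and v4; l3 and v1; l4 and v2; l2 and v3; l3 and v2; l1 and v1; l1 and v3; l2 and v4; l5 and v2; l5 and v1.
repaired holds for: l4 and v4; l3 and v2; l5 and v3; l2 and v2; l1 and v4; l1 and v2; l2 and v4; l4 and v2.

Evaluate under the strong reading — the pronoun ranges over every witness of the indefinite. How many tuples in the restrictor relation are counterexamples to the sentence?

"it" takes "a volume" as antecedent — a donkey pronoun bound across the clause boundary.
Strong reading: for every (l,v) with shelved(l,v), scanned(l,v) ∧ repaired(l,v).
Restrictor pairs: (l1,v2) ✗  (l1,v3) ✗  (l2,v2) ✗  (l2,v4) ✓  (l3,v2) ✓  (l4,v2) ✓  (l5,v3) ✗
Counterexamples (restrictor pairs failing the scope): 4.

4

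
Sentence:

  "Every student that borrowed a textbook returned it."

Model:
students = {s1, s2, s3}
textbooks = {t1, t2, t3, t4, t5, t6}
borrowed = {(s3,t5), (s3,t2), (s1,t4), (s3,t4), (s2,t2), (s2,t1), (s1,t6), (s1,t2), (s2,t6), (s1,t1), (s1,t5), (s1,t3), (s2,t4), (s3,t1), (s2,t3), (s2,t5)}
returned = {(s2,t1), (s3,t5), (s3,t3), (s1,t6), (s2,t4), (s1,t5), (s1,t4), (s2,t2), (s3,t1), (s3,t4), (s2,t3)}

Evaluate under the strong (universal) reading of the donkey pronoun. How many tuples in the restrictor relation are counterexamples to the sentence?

"it" takes "a textbook" as antecedent — a donkey pronoun bound across the clause boundary.
Strong reading: for every (s,t) with borrowed(s,t), returned(s,t).
Restrictor pairs: (s1,t1) ✗  (s1,t2) ✗  (s1,t3) ✗  (s1,t4) ✓  (s1,t5) ✓  (s1,t6) ✓  (s2,t1) ✓  (s2,t2) ✓  (s2,t3) ✓  (s2,t4) ✓  (s2,t5) ✗  (s2,t6) ✗  (s3,t1) ✓  (s3,t2) ✗  (s3,t4) ✓  (s3,t5) ✓
Counterexamples (restrictor pairs failing the scope): 6.

6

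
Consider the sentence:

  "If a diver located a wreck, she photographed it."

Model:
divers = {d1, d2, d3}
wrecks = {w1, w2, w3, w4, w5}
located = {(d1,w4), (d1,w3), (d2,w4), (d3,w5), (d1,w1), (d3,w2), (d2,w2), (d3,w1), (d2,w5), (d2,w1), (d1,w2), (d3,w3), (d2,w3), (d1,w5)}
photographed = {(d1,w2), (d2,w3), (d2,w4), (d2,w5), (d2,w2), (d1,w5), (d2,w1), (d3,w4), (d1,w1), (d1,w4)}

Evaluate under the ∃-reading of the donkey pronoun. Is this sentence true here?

False

"it" takes "a wreck" as antecedent — a donkey pronoun bound across the clause boundary.
Weak reading: every diver d with some located-wreck has at least one located-wreck w such that photographed(d,w).
Per diver: d1:✓  d2:✓  d3:✗
d3 has no witness among its located-wrecks.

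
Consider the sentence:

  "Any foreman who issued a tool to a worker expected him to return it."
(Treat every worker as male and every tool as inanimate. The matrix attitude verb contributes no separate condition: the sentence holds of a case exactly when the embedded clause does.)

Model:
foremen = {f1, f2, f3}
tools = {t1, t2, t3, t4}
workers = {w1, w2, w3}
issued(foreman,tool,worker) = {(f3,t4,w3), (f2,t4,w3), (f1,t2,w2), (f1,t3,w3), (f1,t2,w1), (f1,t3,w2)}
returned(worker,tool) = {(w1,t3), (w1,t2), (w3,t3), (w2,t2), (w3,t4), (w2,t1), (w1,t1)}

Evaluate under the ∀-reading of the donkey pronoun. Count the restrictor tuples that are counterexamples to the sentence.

1

"him" takes "a worker" as antecedent and "it" takes "a tool"; both are donkey pronouns co-varying with the restrictor.
Strong reading: for every (f,t,w) with issued(f,t,w), returned(w,t).
Restrictor triples: (f1,t2,w1)→returned(w1,t2) ✓  (f1,t2,w2)→returned(w2,t2) ✓  (f1,t3,w2)→returned(w2,t3) ✗  (f1,t3,w3)→returned(w3,t3) ✓  (f2,t4,w3)→returned(w3,t4) ✓  (f3,t4,w3)→returned(w3,t4) ✓
Counterexamples (restrictor triples failing the scope): 1.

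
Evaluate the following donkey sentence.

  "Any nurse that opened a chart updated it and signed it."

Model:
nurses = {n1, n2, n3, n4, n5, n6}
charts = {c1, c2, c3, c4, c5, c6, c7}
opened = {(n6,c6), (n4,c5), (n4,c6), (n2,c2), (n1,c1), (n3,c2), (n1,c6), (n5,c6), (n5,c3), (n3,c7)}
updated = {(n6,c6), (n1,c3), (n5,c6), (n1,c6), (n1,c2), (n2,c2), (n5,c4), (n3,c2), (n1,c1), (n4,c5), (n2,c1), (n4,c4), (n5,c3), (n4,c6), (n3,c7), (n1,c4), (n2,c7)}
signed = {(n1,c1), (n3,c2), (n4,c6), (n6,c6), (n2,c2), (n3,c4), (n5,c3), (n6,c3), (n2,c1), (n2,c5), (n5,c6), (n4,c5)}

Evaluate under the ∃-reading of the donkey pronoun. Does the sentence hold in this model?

True

"it" takes "a chart" as antecedent — a donkey pronoun bound across the clause boundary.
Weak reading: every nurse n with some opened-chart has at least one opened-chart c such that updated(n,c) ∧ signed(n,c).
Per nurse: n1:✓  n2:✓  n3:✓  n4:✓  n5:✓  n6:✓
Every nurse in the restrictor has a witness.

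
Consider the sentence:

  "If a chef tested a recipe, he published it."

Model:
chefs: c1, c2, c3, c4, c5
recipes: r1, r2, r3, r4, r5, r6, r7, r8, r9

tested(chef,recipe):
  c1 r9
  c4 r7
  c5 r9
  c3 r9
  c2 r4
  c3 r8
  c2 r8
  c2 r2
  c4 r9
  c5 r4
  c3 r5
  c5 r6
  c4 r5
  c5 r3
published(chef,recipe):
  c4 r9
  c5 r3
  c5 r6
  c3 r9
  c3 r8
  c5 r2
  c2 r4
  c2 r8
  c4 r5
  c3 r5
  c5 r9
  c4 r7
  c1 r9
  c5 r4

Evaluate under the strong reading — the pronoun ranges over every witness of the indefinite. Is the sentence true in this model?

False

"it" takes "a recipe" as antecedent — a donkey pronoun bound across the clause boundary.
Strong reading: for every (c,r) with tested(c,r), published(c,r).
Restrictor pairs: (c1,r9) ✓  (c2,r2) ✗  (c2,r4) ✓  (c2,r8) ✓  (c3,r5) ✓  (c3,r8) ✓  (c3,r9) ✓  (c4,r5) ✓  (c4,r7) ✓  (c4,r9) ✓  (c5,r3) ✓  (c5,r4) ✓  (c5,r6) ✓  (c5,r9) ✓
Counterexample: (c2,r2) is in tested but fails the scope.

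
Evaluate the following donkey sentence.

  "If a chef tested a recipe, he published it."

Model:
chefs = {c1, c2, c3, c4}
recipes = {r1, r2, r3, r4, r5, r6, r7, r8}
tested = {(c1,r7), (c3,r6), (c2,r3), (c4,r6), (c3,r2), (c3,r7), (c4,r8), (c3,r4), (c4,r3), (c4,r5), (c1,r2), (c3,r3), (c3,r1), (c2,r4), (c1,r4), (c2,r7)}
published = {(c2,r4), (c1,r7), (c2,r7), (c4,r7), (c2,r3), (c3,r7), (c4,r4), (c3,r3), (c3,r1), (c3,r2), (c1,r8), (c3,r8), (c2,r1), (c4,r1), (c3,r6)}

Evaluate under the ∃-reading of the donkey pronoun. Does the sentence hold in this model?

False

"it" takes "a recipe" as antecedent — a donkey pronoun bound across the clause boundary.
Weak reading: every chef c with some tested-recipe has at least one tested-recipe r such that published(c,r).
Per chef: c1:✓  c2:✓  c3:✓  c4:✗
c4 has no witness among its tested-recipes.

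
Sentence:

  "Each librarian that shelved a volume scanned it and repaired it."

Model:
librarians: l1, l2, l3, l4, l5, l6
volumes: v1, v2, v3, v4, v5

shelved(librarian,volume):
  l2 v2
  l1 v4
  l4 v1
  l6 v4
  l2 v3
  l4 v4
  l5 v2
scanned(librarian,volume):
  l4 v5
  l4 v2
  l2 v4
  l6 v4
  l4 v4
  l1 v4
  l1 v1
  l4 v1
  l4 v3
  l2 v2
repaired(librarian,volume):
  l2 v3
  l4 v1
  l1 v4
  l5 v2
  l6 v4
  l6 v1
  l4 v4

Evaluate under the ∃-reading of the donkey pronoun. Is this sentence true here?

False

"it" takes "a volume" as antecedent — a donkey pronoun bound across the clause boundary.
Weak reading: every librarian l with some shelved-volume has at least one shelved-volume v such that scanned(l,v) ∧ repaired(l,v).
Per librarian: l1:✓  l2:✗  l4:✓  l5:✗  l6:✓
l2 has no witness among its shelved-volumes.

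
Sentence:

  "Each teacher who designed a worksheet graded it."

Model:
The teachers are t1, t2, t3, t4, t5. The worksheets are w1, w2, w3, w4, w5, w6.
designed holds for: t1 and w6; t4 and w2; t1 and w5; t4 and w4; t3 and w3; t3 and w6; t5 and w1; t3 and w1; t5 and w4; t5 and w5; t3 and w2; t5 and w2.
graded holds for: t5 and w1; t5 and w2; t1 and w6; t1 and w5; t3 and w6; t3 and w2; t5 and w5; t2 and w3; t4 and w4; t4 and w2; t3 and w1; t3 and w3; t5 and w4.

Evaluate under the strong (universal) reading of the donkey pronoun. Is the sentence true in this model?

True

"it" takes "a worksheet" as antecedent — a donkey pronoun bound across the clause boundary.
Strong reading: for every (t,w) with designed(t,w), graded(t,w).
Restrictor pairs: (t1,w5) ✓  (t1,w6) ✓  (t3,w1) ✓  (t3,w2) ✓  (t3,w3) ✓  (t3,w6) ✓  (t4,w2) ✓  (t4,w4) ✓  (t5,w1) ✓  (t5,w2) ✓  (t5,w4) ✓  (t5,w5) ✓
Every restrictor pair satisfies the scope.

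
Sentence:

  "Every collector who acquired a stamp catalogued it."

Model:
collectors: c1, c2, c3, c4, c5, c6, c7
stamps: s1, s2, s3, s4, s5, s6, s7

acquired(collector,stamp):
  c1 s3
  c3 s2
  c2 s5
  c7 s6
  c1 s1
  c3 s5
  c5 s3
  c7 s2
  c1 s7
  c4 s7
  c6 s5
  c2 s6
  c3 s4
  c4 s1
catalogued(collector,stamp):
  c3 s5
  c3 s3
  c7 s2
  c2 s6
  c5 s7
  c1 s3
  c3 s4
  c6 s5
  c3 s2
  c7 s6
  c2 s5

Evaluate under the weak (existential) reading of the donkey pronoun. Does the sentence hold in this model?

"it" takes "a stamp" as antecedent — a donkey pronoun bound across the clause boundary.
Weak reading: every collector c with some acquired-stamp has at least one acquired-stamp s such that catalogued(c,s).
Per collector: c1:✓  c2:✓  c3:✓  c4:✗  c5:✗  c6:✓  c7:✓
c4 has no witness among its acquired-stamps.

False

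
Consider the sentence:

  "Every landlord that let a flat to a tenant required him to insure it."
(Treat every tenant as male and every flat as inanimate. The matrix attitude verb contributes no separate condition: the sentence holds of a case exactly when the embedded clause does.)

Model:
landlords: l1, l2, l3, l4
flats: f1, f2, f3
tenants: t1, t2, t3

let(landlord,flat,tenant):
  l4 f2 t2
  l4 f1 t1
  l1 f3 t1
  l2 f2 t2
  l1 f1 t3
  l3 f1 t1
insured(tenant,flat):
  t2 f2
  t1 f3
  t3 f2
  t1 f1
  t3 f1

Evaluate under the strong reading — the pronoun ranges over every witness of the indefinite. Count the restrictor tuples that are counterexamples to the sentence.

0

"him" takes "a tenant" as antecedent and "it" takes "a flat"; both are donkey pronouns co-varying with the restrictor.
Strong reading: for every (l,f,t) with let(l,f,t), insured(t,f).
Restrictor triples: (l1,f1,t3)→insured(t3,f1) ✓  (l1,f3,t1)→insured(t1,f3) ✓  (l2,f2,t2)→insured(t2,f2) ✓  (l3,f1,t1)→insured(t1,f1) ✓  (l4,f1,t1)→insured(t1,f1) ✓  (l4,f2,t2)→insured(t2,f2) ✓
Counterexamples (restrictor triples failing the scope): 0.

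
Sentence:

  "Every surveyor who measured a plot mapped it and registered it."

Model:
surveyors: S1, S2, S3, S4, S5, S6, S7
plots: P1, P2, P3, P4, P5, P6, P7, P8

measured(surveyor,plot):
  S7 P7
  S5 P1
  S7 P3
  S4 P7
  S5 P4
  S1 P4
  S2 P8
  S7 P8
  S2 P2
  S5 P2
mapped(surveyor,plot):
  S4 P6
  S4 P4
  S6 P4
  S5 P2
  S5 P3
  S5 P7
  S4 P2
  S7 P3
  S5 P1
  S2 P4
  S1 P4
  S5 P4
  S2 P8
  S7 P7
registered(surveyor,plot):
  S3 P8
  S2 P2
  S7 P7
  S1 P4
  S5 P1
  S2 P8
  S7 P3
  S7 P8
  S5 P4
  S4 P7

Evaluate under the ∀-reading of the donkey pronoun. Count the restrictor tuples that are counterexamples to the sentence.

4

"it" takes "a plot" as antecedent — a donkey pronoun bound across the clause boundary.
Strong reading: for every (s,p) with measured(s,p), mapped(s,p) ∧ registered(s,p).
Restrictor pairs: (S1,P4) ✓  (S2,P2) ✗  (S2,P8) ✓  (S4,P7) ✗  (S5,P1) ✓  (S5,P2) ✗  (S5,P4) ✓  (S7,P3) ✓  (S7,P7) ✓  (S7,P8) ✗
Counterexamples (restrictor pairs failing the scope): 4.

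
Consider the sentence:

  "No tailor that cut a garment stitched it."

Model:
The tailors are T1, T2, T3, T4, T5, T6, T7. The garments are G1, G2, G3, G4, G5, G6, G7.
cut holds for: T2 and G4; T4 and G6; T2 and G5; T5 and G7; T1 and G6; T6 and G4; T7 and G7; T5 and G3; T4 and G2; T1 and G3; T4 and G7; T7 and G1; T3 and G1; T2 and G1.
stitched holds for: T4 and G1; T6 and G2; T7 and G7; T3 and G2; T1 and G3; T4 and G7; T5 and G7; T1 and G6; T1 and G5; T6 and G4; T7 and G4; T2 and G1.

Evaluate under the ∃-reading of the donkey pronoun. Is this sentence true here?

"it" takes "a garment" as antecedent — a donkey pronoun bound across the clause boundary.
Truth condition: for no (t,g) with cut(t,g) does stitched(t,g) hold.
Restrictor pairs — does the scope hold? (T1,G3):holds  (T1,G6):holds  (T2,G1):holds  (T2,G4):fails  (T2,G5):fails  (T3,G1):fails  (T4,G2):fails  (T4,G6):fails  (T4,G7):holds  (T5,G3):fails  (T5,G7):holds  (T6,G4):holds  (T7,G1):fails  (T7,G7):holds
Scope holds for 7 pair(s), so the sentence is false.

False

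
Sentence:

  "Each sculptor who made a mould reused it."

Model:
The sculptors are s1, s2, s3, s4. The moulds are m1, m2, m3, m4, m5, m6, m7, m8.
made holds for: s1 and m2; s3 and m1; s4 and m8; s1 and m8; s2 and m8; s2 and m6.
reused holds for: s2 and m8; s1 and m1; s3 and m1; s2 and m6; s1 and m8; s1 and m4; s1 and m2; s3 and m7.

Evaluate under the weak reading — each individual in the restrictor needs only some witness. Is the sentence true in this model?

"it" takes "a mould" as antecedent — a donkey pronoun bound across the clause boundary.
Weak reading: every sculptor s with some made-mould has at least one made-mould m such that reused(s,m).
Per sculptor: s1:✓  s2:✓  s3:✓  s4:✗
s4 has no witness among its made-moulds.

False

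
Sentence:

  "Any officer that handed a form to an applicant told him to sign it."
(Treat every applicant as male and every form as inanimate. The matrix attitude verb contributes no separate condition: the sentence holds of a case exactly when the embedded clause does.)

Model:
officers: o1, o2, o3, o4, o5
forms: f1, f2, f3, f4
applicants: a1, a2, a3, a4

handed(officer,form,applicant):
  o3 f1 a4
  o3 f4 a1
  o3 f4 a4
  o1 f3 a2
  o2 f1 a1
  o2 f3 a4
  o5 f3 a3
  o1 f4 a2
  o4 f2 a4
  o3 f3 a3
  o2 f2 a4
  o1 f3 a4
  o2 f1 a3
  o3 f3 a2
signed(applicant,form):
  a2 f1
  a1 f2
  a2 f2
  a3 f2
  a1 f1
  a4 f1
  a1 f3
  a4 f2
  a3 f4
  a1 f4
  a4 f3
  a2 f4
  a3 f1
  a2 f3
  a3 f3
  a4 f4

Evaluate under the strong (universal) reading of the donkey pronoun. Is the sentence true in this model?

True

"him" takes "an applicant" as antecedent and "it" takes "a form"; both are donkey pronouns co-varying with the restrictor.
Strong reading: for every (o,f,a) with handed(o,f,a), signed(a,f).
Restrictor triples: (o1,f3,a2)→signed(a2,f3) ✓  (o1,f3,a4)→signed(a4,f3) ✓  (o1,f4,a2)→signed(a2,f4) ✓  (o2,f1,a1)→signed(a1,f1) ✓  (o2,f1,a3)→signed(a3,f1) ✓  (o2,f2,a4)→signed(a4,f2) ✓  (o2,f3,a4)→signed(a4,f3) ✓  (o3,f1,a4)→signed(a4,f1) ✓  (o3,f3,a2)→signed(a2,f3) ✓  (o3,f3,a3)→signed(a3,f3) ✓  (o3,f4,a1)→signed(a1,f4) ✓  (o3,f4,a4)→signed(a4,f4) ✓  (o4,f2,a4)→signed(a4,f2) ✓  (o5,f3,a3)→signed(a3,f3) ✓
Every restrictor triple satisfies the scope.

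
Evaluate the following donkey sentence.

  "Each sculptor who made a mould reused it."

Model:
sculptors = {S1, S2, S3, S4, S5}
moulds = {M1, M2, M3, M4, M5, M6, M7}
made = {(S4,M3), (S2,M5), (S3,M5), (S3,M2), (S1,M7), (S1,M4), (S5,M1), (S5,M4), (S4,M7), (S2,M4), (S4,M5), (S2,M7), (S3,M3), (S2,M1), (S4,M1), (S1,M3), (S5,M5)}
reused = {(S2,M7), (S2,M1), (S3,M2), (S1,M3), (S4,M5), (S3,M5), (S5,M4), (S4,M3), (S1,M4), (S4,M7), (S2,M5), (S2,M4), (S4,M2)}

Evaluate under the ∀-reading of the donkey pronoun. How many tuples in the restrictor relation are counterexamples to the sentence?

"it" takes "a mould" as antecedent — a donkey pronoun bound across the clause boundary.
Strong reading: for every (s,m) with made(s,m), reused(s,m).
Restrictor pairs: (S1,M3) ✓  (S1,M4) ✓  (S1,M7) ✗  (S2,M1) ✓  (S2,M4) ✓  (S2,M5) ✓  (S2,M7) ✓  (S3,M2) ✓  (S3,M3) ✗  (S3,M5) ✓  (S4,M1) ✗  (S4,M3) ✓  (S4,M5) ✓  (S4,M7) ✓  (S5,M1) ✗  (S5,M4) ✓  (S5,M5) ✗
Counterexamples (restrictor pairs failing the scope): 5.

5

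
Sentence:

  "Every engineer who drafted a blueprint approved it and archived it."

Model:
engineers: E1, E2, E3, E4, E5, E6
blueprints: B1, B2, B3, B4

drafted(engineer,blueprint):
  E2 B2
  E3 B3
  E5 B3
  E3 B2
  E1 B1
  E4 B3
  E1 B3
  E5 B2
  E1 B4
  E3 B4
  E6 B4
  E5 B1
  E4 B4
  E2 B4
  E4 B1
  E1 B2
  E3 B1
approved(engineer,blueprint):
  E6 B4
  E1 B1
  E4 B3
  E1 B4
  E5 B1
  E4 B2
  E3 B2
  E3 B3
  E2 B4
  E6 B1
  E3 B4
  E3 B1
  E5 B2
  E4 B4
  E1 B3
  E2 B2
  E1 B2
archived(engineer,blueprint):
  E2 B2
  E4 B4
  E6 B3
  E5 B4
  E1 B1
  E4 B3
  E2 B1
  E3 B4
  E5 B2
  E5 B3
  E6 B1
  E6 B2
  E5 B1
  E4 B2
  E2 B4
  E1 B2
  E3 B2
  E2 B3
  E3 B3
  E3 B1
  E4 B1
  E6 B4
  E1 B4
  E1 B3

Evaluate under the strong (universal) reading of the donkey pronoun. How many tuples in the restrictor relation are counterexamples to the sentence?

"it" takes "a blueprint" as antecedent — a donkey pronoun bound across the clause boundary.
Strong reading: for every (e,b) with drafted(e,b), approved(e,b) ∧ archived(e,b).
Restrictor pairs: (E1,B1) ✓  (E1,B2) ✓  (E1,B3) ✓  (E1,B4) ✓  (E2,B2) ✓  (E2,B4) ✓  (E3,B1) ✓  (E3,B2) ✓  (E3,B3) ✓  (E3,B4) ✓  (E4,B1) ✗  (E4,B3) ✓  (E4,B4) ✓  (E5,B1) ✓  (E5,B2) ✓  (E5,B3) ✗  (E6,B4) ✓
Counterexamples (restrictor pairs failing the scope): 2.

2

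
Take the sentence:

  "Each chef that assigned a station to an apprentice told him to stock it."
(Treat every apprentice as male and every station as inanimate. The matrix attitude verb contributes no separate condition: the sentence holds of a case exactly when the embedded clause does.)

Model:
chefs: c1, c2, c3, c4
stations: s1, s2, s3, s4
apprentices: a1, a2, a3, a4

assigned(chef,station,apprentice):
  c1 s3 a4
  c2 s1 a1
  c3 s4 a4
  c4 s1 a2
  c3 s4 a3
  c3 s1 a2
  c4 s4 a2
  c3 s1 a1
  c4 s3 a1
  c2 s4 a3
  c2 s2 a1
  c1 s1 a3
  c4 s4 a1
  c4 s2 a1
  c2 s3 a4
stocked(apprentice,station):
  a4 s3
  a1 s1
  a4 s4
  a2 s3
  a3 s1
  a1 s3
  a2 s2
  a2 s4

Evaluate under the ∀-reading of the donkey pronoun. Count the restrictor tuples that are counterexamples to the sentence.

"him" takes "an apprentice" as antecedent and "it" takes "a station"; both are donkey pronouns co-varying with the restrictor.
Strong reading: for every (c,s,a) with assigned(c,s,a), stocked(a,s).
Restrictor triples: (c1,s1,a3)→stocked(a3,s1) ✓  (c1,s3,a4)→stocked(a4,s3) ✓  (c2,s1,a1)→stocked(a1,s1) ✓  (c2,s2,a1)→stocked(a1,s2) ✗  (c2,s3,a4)→stocked(a4,s3) ✓  (c2,s4,a3)→stocked(a3,s4) ✗  (c3,s1,a1)→stocked(a1,s1) ✓  (c3,s1,a2)→stocked(a2,s1) ✗  (c3,s4,a3)→stocked(a3,s4) ✗  (c3,s4,a4)→stocked(a4,s4) ✓  (c4,s1,a2)→stocked(a2,s1) ✗  (c4,s2,a1)→stocked(a1,s2) ✗  (c4,s3,a1)→stocked(a1,s3) ✓  (c4,s4,a1)→stocked(a1,s4) ✗  (c4,s4,a2)→stocked(a2,s4) ✓
Counterexamples (restrictor triples failing the scope): 7.

7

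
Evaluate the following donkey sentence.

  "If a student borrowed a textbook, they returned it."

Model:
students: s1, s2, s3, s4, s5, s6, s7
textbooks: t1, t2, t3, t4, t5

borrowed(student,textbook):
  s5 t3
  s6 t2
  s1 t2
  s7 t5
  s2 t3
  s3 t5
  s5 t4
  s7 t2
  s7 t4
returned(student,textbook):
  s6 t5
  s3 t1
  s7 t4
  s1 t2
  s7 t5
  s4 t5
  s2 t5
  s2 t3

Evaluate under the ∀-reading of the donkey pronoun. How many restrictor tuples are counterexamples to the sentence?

5

"it" takes "a textbook" as antecedent — a donkey pronoun bound across the clause boundary.
Strong reading: for every (s,t) with borrowed(s,t), returned(s,t).
Restrictor pairs: (s1,t2) ✓  (s2,t3) ✓  (s3,t5) ✗  (s5,t3) ✗  (s5,t4) ✗  (s6,t2) ✗  (s7,t2) ✗  (s7,t4) ✓  (s7,t5) ✓
Counterexamples (restrictor pairs failing the scope): 5.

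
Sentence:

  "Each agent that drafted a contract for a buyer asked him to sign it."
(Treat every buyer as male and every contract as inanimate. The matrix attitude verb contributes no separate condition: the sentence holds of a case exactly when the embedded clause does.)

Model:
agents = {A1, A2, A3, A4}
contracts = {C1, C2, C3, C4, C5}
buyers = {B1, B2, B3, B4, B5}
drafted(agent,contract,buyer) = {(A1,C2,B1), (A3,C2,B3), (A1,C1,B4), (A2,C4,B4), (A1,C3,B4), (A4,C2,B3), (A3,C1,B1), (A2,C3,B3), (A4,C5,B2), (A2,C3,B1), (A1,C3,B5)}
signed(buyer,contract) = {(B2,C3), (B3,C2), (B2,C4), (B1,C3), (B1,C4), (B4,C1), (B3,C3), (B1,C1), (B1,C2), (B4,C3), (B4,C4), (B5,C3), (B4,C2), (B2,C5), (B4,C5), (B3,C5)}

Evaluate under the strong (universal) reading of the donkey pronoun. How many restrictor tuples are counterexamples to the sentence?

"him" takes "a buyer" as antecedent and "it" takes "a contract"; both are donkey pronouns co-varying with the restrictor.
Strong reading: for every (a,c,b) with drafted(a,c,b), signed(b,c).
Restrictor triples: (A1,C1,B4)→signed(B4,C1) ✓  (A1,C2,B1)→signed(B1,C2) ✓  (A1,C3,B4)→signed(B4,C3) ✓  (A1,C3,B5)→signed(B5,C3) ✓  (A2,C3,B1)→signed(B1,C3) ✓  (A2,C3,B3)→signed(B3,C3) ✓  (A2,C4,B4)→signed(B4,C4) ✓  (A3,C1,B1)→signed(B1,C1) ✓  (A3,C2,B3)→signed(B3,C2) ✓  (A4,C2,B3)→signed(B3,C2) ✓  (A4,C5,B2)→signed(B2,C5) ✓
Counterexamples (restrictor triples failing the scope): 0.

0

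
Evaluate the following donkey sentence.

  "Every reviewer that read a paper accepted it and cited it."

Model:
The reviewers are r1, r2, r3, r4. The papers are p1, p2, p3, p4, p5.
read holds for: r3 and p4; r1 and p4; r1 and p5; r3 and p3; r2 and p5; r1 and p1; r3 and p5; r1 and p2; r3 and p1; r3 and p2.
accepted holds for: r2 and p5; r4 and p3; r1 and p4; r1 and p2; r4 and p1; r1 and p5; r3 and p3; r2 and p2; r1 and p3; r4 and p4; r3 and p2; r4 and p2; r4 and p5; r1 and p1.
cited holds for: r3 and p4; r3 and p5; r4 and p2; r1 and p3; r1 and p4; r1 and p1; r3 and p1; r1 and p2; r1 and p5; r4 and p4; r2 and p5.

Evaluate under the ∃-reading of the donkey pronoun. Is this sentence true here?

False

"it" takes "a paper" as antecedent — a donkey pronoun bound across the clause boundary.
Weak reading: every reviewer r with some read-paper has at least one read-paper p such that accepted(r,p) ∧ cited(r,p).
Per reviewer: r1:✓  r2:✓  r3:✗
r3 has no witness among its read-papers.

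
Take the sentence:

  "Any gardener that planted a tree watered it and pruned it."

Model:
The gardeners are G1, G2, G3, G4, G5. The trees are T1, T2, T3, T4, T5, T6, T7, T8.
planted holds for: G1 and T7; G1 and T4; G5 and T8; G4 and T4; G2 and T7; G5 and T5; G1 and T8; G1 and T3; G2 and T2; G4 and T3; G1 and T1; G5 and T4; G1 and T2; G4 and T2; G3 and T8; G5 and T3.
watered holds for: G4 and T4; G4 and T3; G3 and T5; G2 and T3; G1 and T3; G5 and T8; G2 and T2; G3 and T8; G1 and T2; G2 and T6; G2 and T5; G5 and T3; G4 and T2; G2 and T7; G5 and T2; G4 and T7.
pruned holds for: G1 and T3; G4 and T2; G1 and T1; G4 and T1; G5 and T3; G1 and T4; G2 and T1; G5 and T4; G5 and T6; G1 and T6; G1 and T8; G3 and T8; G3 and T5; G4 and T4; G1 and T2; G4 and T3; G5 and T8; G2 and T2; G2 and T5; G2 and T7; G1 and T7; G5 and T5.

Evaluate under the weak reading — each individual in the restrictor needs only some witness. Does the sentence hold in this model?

True

"it" takes "a tree" as antecedent — a donkey pronoun bound across the clause boundary.
Weak reading: every gardener g with some planted-tree has at least one planted-tree t such that watered(g,t) ∧ pruned(g,t).
Per gardener: G1:✓  G2:✓  G3:✓  G4:✓  G5:✓
Every gardener in the restrictor has a witness.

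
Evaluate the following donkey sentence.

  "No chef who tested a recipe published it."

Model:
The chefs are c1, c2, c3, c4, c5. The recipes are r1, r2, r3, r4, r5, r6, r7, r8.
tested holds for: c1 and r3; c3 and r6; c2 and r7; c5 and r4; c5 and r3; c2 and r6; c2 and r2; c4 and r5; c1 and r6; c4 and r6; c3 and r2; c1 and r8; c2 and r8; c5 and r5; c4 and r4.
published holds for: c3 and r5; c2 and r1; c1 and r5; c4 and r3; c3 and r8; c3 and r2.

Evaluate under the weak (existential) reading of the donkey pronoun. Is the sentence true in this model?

"it" takes "a recipe" as antecedent — a donkey pronoun bound across the clause boundary.
Truth condition: for no (c,r) with tested(c,r) does published(c,r) hold.
Restrictor pairs — does the scope hold? (c1,r3):fails  (c1,r6):fails  (c1,r8):fails  (c2,r2):fails  (c2,r6):fails  (c2,r7):fails  (c2,r8):fails  (c3,r2):holds  (c3,r6):fails  (c4,r4):fails  (c4,r5):fails  (c4,r6):fails  (c5,r3):fails  (c5,r4):fails  (c5,r5):fails
Scope holds for 1 pair(s), so the sentence is false.

False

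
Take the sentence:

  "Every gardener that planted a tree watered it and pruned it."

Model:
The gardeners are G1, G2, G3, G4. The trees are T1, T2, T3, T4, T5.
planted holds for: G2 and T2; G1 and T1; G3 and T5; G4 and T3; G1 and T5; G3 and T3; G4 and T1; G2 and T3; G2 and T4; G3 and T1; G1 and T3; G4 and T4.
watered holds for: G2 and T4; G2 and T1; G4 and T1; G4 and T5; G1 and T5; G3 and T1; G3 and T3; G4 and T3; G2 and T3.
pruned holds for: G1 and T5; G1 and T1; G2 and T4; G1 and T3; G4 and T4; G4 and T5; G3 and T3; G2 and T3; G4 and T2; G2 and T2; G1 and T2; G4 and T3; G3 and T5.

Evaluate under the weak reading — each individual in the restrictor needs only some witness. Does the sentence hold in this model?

True

"it" takes "a tree" as antecedent — a donkey pronoun bound across the clause boundary.
Weak reading: every gardener g with some planted-tree has at least one planted-tree t such that watered(g,t) ∧ pruned(g,t).
Per gardener: G1:✓  G2:✓  G3:✓  G4:✓
Every gardener in the restrictor has a witness.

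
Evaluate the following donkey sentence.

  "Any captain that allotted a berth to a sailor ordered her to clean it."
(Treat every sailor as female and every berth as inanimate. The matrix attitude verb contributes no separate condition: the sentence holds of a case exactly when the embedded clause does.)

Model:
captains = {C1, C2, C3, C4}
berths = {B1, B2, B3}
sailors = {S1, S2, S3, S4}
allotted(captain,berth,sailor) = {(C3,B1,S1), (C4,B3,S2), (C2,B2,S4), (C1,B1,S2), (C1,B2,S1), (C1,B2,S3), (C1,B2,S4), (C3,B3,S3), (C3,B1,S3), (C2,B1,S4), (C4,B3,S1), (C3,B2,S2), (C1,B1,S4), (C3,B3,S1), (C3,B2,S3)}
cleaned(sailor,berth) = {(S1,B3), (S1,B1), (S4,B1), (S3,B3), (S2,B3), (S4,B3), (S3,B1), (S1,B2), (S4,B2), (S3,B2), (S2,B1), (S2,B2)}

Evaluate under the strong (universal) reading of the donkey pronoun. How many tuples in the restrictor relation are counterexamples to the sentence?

"her" takes "a sailor" as antecedent and "it" takes "a berth"; both are donkey pronouns co-varying with the restrictor.
Strong reading: for every (c,b,s) with allotted(c,b,s), cleaned(s,b).
Restrictor triples: (C1,B1,S2)→cleaned(S2,B1) ✓  (C1,B1,S4)→cleaned(S4,B1) ✓  (C1,B2,S1)→cleaned(S1,B2) ✓  (C1,B2,S3)→cleaned(S3,B2) ✓  (C1,B2,S4)→cleaned(S4,B2) ✓  (C2,B1,S4)→cleaned(S4,B1) ✓  (C2,B2,S4)→cleaned(S4,B2) ✓  (C3,B1,S1)→cleaned(S1,B1) ✓  (C3,B1,S3)→cleaned(S3,B1) ✓  (C3,B2,S2)→cleaned(S2,B2) ✓  (C3,B2,S3)→cleaned(S3,B2) ✓  (C3,B3,S1)→cleaned(S1,B3) ✓  (C3,B3,S3)→cleaned(S3,B3) ✓  (C4,B3,S1)→cleaned(S1,B3) ✓  (C4,B3,S2)→cleaned(S2,B3) ✓
Counterexamples (restrictor triples failing the scope): 0.

0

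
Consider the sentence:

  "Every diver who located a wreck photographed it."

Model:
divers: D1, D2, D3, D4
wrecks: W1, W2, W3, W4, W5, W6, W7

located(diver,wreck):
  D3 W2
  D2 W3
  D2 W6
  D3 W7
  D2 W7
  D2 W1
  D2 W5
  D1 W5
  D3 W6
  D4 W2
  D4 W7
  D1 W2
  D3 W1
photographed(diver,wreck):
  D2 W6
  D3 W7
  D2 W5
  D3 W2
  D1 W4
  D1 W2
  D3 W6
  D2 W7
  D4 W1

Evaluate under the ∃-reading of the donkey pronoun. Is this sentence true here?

False

"it" takes "a wreck" as antecedent — a donkey pronoun bound across the clause boundary.
Weak reading: every diver d with some located-wreck has at least one located-wreck w such that photographed(d,w).
Per diver: D1:✓  D2:✓  D3:✓  D4:✗
D4 has no witness among its located-wrecks.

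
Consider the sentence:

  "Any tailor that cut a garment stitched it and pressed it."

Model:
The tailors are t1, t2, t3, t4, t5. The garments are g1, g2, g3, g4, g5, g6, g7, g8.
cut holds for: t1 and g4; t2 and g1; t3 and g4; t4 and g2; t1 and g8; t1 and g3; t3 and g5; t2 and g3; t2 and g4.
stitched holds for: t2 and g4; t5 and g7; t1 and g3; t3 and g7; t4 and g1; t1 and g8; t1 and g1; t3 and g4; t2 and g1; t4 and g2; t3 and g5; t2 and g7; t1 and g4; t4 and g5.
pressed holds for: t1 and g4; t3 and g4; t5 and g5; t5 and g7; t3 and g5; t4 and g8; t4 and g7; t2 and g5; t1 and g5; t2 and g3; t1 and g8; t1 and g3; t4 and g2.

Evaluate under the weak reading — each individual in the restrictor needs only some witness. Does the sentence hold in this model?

"it" takes "a garment" as antecedent — a donkey pronoun bound across the clause boundary.
Weak reading: every tailor t with some cut-garment has at least one cut-garment g such that stitched(t,g) ∧ pressed(t,g).
Per tailor: t1:✓  t2:✗  t3:✓  t4:✓
t2 has no witness among its cut-garments.

False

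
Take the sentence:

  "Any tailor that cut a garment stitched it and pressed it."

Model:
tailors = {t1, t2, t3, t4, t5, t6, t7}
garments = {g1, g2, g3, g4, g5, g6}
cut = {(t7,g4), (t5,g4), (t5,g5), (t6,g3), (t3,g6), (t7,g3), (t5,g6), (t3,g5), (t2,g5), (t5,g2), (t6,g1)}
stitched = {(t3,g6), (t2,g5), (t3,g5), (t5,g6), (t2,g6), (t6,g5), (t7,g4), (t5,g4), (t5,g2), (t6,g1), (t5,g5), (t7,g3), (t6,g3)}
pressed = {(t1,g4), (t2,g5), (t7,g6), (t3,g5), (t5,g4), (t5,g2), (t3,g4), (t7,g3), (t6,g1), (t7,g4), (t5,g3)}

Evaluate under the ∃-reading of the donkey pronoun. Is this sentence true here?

"it" takes "a garment" as antecedent — a donkey pronoun bound across the clause boundary.
Weak reading: every tailor t with some cut-garment has at least one cut-garment g such that stitched(t,g) ∧ pressed(t,g).
Per tailor: t2:✓  t3:✓  t5:✓  t6:✓  t7:✓
Every tailor in the restrictor has a witness.

True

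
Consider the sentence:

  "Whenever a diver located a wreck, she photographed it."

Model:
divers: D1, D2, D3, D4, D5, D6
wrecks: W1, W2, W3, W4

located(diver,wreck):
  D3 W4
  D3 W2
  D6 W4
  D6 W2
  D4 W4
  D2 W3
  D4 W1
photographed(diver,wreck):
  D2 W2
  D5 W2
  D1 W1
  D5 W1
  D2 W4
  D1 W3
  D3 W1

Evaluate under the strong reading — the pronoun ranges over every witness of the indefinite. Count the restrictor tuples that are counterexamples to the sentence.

"it" takes "a wreck" as antecedent — a donkey pronoun bound across the clause boundary.
Strong reading: for every (d,w) with located(d,w), photographed(d,w).
Restrictor pairs: (D2,W3) ✗  (D3,W2) ✗  (D3,W4) ✗  (D4,W1) ✗  (D4,W4) ✗  (D6,W2) ✗  (D6,W4) ✗
Counterexamples (restrictor pairs failing the scope): 7.

7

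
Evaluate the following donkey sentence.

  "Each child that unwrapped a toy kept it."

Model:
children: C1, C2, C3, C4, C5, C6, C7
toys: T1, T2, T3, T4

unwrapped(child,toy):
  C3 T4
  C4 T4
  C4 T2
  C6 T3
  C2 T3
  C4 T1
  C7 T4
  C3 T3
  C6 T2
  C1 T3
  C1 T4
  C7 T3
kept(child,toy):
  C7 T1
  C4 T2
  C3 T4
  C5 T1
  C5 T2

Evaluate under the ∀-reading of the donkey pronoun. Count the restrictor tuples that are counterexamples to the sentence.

10

"it" takes "a toy" as antecedent — a donkey pronoun bound across the clause boundary.
Strong reading: for every (c,t) with unwrapped(c,t), kept(c,t).
Restrictor pairs: (C1,T3) ✗  (C1,T4) ✗  (C2,T3) ✗  (C3,T3) ✗  (C3,T4) ✓  (C4,T1) ✗  (C4,T2) ✓  (C4,T4) ✗  (C6,T2) ✗  (C6,T3) ✗  (C7,T3) ✗  (C7,T4) ✗
Counterexamples (restrictor pairs failing the scope): 10.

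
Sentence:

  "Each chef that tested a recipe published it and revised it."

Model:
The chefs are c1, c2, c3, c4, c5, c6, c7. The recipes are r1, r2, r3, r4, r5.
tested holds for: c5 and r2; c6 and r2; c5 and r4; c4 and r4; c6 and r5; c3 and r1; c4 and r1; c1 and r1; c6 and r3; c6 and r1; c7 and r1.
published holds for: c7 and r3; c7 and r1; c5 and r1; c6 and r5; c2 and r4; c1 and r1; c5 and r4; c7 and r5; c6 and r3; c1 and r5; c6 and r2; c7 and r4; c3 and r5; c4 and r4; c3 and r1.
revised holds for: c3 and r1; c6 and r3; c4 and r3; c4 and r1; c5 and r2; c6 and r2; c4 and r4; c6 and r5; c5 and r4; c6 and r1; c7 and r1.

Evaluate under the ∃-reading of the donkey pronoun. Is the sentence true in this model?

"it" takes "a recipe" as antecedent — a donkey pronoun bound across the clause boundary.
Weak reading: every chef c with some tested-recipe has at least one tested-recipe r such that published(c,r) ∧ revised(c,r).
Per chef: c1:✗  c3:✓  c4:✓  c5:✓  c6:✓  c7:✓
c1 has no witness among its tested-recipes.

False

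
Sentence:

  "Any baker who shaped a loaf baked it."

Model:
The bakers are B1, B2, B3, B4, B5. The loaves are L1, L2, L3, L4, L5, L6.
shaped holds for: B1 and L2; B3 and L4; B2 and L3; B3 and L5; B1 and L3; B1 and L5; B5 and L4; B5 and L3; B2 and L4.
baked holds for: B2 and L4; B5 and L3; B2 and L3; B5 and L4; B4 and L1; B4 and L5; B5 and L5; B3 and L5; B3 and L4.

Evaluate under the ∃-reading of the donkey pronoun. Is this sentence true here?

"it" takes "a loaf" as antecedent — a donkey pronoun bound across the clause boundary.
Weak reading: every baker b with some shaped-loaf has at least one shaped-loaf l such that baked(b,l).
Per baker: B1:✗  B2:✓  B3:✓  B5:✓
B1 has no witness among its shaped-loaves.

False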